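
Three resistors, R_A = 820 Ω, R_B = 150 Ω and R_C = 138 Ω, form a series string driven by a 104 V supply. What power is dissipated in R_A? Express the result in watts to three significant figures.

7.22 W

Every series element carries the same I. Get I from the total resistance, then P = I² × R_A.
R_total = 820 + 150 + 138 = 1108 Ω
I = V / R_total = 104 / 1108 = 0.09386 A
P_R_A = I² × R_A = (0.09386)² × 820 = 7.224 W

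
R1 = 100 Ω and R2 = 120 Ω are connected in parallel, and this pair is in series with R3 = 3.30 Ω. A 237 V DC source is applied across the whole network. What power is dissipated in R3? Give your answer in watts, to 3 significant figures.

55.4 W

Reduce the parallel combination to a single R_p; the circuit then becomes R_p in series with the remaining resistor.
R_p = (100×120)/(100+120) = 54.55 Ω
R_total = R_p + 3.30 = 54.55 + 3.30 = 57.85 Ω
I = V / R_total = 237 / 57.85 = 4.097 A
R3 is the series element, so its power is I²R.
P_R3 = (4.097)² × 3.30 = 55.40 W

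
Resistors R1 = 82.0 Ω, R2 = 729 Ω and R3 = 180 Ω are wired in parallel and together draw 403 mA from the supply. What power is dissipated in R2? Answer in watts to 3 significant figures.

0.609 W

Parallel branches share V, not I — compute V via R_eq, then use V²/R for the target branch.
1/R_eq = 1/82.0 + 1/729 + 1/180 ⇒ R_eq = 52.29 Ω
V = I_total × R_eq = 0.4030 × 52.29 = 21.07 V
P_R2 = V² / R2 = (21.07)² / 729 = 0.6093 W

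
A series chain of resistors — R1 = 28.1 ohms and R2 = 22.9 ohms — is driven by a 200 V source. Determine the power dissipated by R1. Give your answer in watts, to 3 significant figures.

432 W

Series elements share the same current, so find I first, then use P = I²R.
R_total = 28.1 + 22.9 = 51.00 Ω
I = V / R_total = 200 / 51.00 = 3.922 A
P_R1 = I² × R1 = (3.922)² × 28.1 = 432.1 W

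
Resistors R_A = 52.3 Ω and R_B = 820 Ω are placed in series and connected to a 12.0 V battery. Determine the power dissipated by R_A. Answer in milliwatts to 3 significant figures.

9.90 mW

Series elements share the same current, so find I first, then use P = I²R.
R_total = 52.3 + 820 = 872.3 Ω
I = V / R_total = 12.0 / 872.3 = 0.01376 A
P_R_A = I² × R_A = (0.01376)² × 52.3 = 0.009898 W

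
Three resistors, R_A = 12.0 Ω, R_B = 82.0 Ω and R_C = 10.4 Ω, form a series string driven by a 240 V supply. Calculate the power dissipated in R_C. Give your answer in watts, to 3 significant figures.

55.0 W

Every series element carries the same I. Get I from the total resistance, then P = I² × R_C.
R_total = 12.0 + 82.0 + 10.4 = 104.4 Ω
I = V / R_total = 240 / 104.4 = 2.299 A
P_R_C = I² × R_C = (2.299)² × 10.4 = 54.96 W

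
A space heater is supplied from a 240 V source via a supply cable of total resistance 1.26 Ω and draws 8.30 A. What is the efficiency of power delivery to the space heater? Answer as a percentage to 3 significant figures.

95.6 %

The supply cable carries the full 8.30 A.
P_line = I² R_line = (8.300)² × 1.26 = 86.80 W
P_source = V I = 240 × 8.300 = 1992 W; P_load = 1905 W
η = P_load / P_source = 1905 / 1992 = 0.9564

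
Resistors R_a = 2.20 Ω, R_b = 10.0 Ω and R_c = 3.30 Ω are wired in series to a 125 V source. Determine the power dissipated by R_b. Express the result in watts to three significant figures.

The current is common to all series resistors; compute it, then apply P = I²R for the target.
R_total = 2.20 + 10.0 + 3.30 = 15.50 Ω
I = V / R_total = 125 / 15.50 = 8.065 A
P_R_b = I² × R_b = (8.065)² × 10.0 = 650.4 W

650 W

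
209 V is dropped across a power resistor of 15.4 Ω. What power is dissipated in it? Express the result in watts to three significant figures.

2840 W

Voltage and resistance are given, so P = V²/R is the one-step route.
P = (209 V)² / 15.4 Ω = 2836 W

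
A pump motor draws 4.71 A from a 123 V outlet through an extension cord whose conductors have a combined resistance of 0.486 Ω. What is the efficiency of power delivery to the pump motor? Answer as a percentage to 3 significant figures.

98.1 %

The extension cord carries the full 4.71 A.
P_line = I² R_line = (4.710)² × 0.486 = 10.78 W
P_source = V I = 123 × 4.710 = 579.3 W; P_load = 568.5 W
η = P_load / P_source = 568.5 / 579.3 = 0.9814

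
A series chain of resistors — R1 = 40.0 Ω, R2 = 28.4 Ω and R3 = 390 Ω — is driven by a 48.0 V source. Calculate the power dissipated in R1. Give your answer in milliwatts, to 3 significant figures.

439 mW

In a series string the same current flows through every resistor — find that current, then P = I²R for the one we want.
R_total = 40.0 + 28.4 + 390 = 458.4 Ω
I = V / R_total = 48.0 / 458.4 = 0.1047 A
P_R1 = I² × R1 = (0.1047)² × 40.0 = 0.4386 W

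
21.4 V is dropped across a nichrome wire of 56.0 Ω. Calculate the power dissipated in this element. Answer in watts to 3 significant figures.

Voltage and resistance are given, so P = V²/R is the one-step route.
P = (21.4 V)² / 56.0 Ω = 8.178 W

8.18 W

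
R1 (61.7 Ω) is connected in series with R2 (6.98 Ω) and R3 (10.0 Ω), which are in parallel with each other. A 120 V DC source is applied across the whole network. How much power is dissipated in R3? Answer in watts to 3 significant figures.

Collapse R2‖R3 to a single equivalent, reducing the network to two series elements.
R_p = (6.98×10.0)/(6.98+10.0) = 4.111 Ω
R_total = 61.7 + 4.111 = 65.81 Ω
I = V / R_total = 120 / 65.81 = 1.823 A
Voltage across the parallel pair: V_p = I × R_p = 1.823 × 4.111 = 7.496 V
With V_p across R3, its power is V_p²/R3.
P_R3 = (7.496)² / 10.0 = 5.618 W

5.62 W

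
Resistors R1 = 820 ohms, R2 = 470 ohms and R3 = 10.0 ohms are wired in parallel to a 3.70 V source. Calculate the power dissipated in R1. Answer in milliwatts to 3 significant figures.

16.7 mW

Parallel branches share the same voltage; P = V²/R gives the branch power in one step.
P_R1 = V² / R1 = (3.70)² / 820 Ω = 0.01670 W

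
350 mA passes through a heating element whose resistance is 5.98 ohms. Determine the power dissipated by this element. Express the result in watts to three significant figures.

0.733 W

Knowing I and R, the power is just I²R — no need to find V first.
P = (0.3500 A)² × 5.98 Ω = 0.7326 W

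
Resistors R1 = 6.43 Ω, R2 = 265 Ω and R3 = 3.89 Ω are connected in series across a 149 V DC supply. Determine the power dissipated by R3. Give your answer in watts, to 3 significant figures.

1.14 W

Every series element carries the same I. Get I from the total resistance, then P = I² × R3.
R_total = 6.43 + 265 + 3.89 = 275.3 Ω
I = V / R_total = 149 / 275.3 = 0.5412 A
P_R3 = I² × R3 = (0.5412)² × 3.89 = 1.139 W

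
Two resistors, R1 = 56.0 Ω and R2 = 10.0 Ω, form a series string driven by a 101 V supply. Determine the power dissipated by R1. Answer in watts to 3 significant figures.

131 W

Since the resistors are in series they all carry the loop current I = V/R_total; the power in any one is I²R.
R_total = 56.0 + 10.0 = 66.00 Ω
I = V / R_total = 101 / 66.00 = 1.530 A
P_R1 = I² × R1 = (1.530)² × 56.0 = 131.1 W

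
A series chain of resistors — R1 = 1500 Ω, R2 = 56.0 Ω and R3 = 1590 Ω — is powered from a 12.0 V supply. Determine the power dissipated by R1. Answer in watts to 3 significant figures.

0.0218 W

The current is common to all series resistors; compute it, then apply P = I²R for the target.
R_total = 1500 + 56.0 + 1590 = 3146 Ω
I = V / R_total = 12.0 / 3146 = 0.003814 A
P_R1 = I² × R1 = (0.003814)² × 1500 = 0.02182 W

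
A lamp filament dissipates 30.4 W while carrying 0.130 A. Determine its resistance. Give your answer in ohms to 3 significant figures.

1800 Ω

Inverting the appropriate power form: R = P / I².
R = 30.4 / (0.1300)² = 1799 Ω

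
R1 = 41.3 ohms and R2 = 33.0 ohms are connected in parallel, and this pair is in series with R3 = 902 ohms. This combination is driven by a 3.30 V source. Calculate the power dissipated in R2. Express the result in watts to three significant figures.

0.000131 W

Reduce the parallel combination to a single R_p; the circuit then becomes R_p in series with the remaining resistor.
R_p = (41.3×33.0)/(41.3+33.0) = 18.34 Ω
R_total = R_p + 902 = 18.34 + 902 = 920.3 Ω
I = V / R_total = 3.30 / 920.3 = 0.003586 A
Voltage across the parallel pair: V_p = I × R_p = 0.003586 × 18.34 = 0.06577 V
R2 has V_p across it, so P = V_p²/R2.
P_R2 = (0.06577)² / 33.0 = 0.0001311 W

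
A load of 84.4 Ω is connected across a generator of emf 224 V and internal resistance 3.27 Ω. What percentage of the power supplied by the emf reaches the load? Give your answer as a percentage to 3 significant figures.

96.3 %

Both r and R carry the same current, so the power split is just the resistance split: η = R/(R+r).
η = R / (R + r) = 84.4 / (84.4 + 3.27) = 0.9627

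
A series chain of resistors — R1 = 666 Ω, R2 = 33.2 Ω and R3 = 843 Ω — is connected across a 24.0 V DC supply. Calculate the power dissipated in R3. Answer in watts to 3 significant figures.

0.204 W

Series elements share the same current, so find I first, then use P = I²R.
R_total = 666 + 33.2 + 843 = 1542 Ω
I = V / R_total = 24.0 / 1542 = 0.01556 A
P_R3 = I² × R3 = (0.01556)² × 843 = 0.2042 W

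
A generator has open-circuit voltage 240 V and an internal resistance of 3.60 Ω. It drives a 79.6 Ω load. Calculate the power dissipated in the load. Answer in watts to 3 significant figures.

662 W

With r and R in series, I = ε/(r+R); the load dissipates I²R.
I = ε / (r + R) = 240 / (3.60 + 79.6) = 2.885 A
P_load = I² R = (2.885)² × 79.6 = 662.4 W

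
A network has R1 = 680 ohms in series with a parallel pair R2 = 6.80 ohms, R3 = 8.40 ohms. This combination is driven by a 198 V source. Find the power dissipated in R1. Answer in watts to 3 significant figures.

Collapse R2‖R3 to a single equivalent, reducing the network to two series elements.
R_p = (6.80×8.40)/(6.80+8.40) = 3.758 Ω
R_total = 680 + 3.758 = 683.8 Ω
I = V / R_total = 198 / 683.8 = 0.2896 A
All the current flows through R1; use P = I²R.
P_R1 = (0.2896)² × 680 = 57.02 W

57.0 W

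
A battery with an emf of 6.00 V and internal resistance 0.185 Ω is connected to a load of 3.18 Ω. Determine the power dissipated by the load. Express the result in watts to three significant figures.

With r and R in series, I = ε/(r+R); the load dissipates I²R.
I = ε / (r + R) = 6.00 / (0.185 + 3.18) = 1.783 A
P_load = I² R = (1.783)² × 3.18 = 10.11 W

10.1 W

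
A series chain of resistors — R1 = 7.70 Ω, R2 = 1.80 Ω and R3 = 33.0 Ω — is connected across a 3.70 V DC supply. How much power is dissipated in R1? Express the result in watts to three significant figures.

Every series element carries the same I. Get I from the total resistance, then P = I² × R1.
R_total = 7.70 + 1.80 + 33.0 = 42.50 Ω
I = V / R_total = 3.70 / 42.50 = 0.08706 A
P_R1 = I² × R1 = (0.08706)² × 7.70 = 0.05836 W

0.0584 W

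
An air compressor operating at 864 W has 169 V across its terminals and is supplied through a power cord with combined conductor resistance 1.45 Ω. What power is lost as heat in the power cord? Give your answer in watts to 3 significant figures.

Only the current and the line resistance are needed for the I²R loss.
I = P / V = 864 / 169 = 5.112 A through the power cord.
P_line = I² R_line = (5.112)² × 1.45 = 37.90 W

37.9 W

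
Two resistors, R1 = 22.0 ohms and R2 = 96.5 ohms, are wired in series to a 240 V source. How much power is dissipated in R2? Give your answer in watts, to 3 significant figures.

Every series element carries the same I. Get I from the total resistance, then P = I² × R2.
R_total = 22.0 + 96.5 = 118.5 Ω
I = V / R_total = 240 / 118.5 = 2.025 A
P_R2 = I² × R2 = (2.025)² × 96.5 = 395.8 W

396 W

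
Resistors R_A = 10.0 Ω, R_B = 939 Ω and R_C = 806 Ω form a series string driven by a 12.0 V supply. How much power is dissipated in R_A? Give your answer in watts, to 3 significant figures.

Since the resistors are in series they all carry the loop current I = V/R_total; the power in any one is I²R.
R_total = 10.0 + 939 + 806 = 1755 Ω
I = V / R_total = 12.0 / 1755 = 0.006838 A
P_R_A = I² × R_A = (0.006838)² × 10.0 = 0.0004675 W

0.000468 W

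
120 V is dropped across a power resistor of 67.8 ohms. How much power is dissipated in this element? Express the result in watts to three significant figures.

We know the drop across the element and its resistance — P = V²/R, one step.
P = (120 V)² / 67.8 Ω = 212.4 W

212 W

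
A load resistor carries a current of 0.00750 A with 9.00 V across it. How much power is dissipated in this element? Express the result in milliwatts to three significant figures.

67.5 mW

With V and I both given, power follows immediately from P = V I.
P = 9.00 V × 0.007500 A = 0.06750 W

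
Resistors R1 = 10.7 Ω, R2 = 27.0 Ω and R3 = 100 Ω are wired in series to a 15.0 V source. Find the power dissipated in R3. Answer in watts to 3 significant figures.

Since the resistors are in series they all carry the loop current I = V/R_total; the power in any one is I²R.
R_total = 10.7 + 27.0 + 100 = 137.7 Ω
I = V / R_total = 15.0 / 137.7 = 0.1089 A
P_R3 = I² × R3 = (0.1089)² × 100 = 1.187 W

1.19 W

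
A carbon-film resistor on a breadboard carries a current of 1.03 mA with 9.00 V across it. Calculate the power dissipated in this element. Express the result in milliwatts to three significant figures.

Both the voltage across and the current through the element are known, so P = V I applies directly.
P = 9.00 V × 0.001030 A = 0.009270 W

9.27 mW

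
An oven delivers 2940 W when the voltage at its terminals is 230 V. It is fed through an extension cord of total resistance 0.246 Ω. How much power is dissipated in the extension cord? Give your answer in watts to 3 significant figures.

The extension cord and load are in series, so the same current flows in both; the loss is I²R_line.
I = P / V = 2940 / 230 = 12.78 A through the extension cord.
P_line = I² R_line = (12.78)² × 0.246 = 40.20 W

40.2 W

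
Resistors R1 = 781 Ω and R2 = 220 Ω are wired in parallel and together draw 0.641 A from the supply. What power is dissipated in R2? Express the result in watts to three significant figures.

We need the common branch voltage; get it from I_total × R_eq, then P = V²/R for the branch.
1/R_eq = 1/781 + 1/220 ⇒ R_eq = 171.6 Ω
V = I_total × R_eq = 0.6410 × 171.6 = 110.0 V
P_R2 = V² / R2 = (110.0)² / 220 = 55.03 W

55.0 W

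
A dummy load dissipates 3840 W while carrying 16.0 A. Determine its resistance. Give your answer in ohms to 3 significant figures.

15.0 Ω

Rearranging the power relation for the two known quantities gives R = P / I².
R = 3840 / (16.00)² = 15.00 Ω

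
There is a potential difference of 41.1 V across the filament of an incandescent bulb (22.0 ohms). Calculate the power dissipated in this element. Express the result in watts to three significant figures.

We know the drop across the element and its resistance — P = V²/R, one step.
P = (41.1 V)² / 22.0 Ω = 76.78 W

76.8 W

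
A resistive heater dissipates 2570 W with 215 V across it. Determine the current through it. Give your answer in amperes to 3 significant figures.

12.0 A

From P = V I = I²R = V²/R, with the two given quantities we get I = P / V.
I = 2570 / 215 = 11.95 A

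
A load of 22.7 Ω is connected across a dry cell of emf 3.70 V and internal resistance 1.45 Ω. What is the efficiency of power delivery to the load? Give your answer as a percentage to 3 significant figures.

94.0 %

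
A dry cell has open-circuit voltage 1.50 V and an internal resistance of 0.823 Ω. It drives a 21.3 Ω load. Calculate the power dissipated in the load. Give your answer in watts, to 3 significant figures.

0.0979 W

Load and internal resistance form a series loop — compute the loop current, then the load power via I²R.
I = ε / (r + R) = 1.50 / (0.823 + 21.3) = 0.06780 A
P_load = I² R = (0.06780)² × 21.3 = 0.09792 W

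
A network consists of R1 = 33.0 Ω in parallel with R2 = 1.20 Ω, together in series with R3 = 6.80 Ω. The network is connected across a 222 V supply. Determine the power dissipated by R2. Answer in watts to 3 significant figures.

Combine R1 and R2 into their parallel equivalent first, reducing the network to two series resistors.
R_p = (33.0×1.20)/(33.0+1.20) = 1.158 Ω
R_total = R_p + 6.80 = 1.158 + 6.80 = 7.958 Ω
I = V / R_total = 222 / 7.958 = 27.90 A
Voltage across the parallel pair: V_p = I × R_p = 27.90 × 1.158 = 32.30 V
R2 sits across V_p; its power is V_p²/R.
P_R2 = (32.30)² / 1.20 = 869.5 W

869 W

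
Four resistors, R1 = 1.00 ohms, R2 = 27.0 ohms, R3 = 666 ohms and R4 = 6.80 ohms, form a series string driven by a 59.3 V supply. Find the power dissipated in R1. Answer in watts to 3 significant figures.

0.00716 W

The current is common to all series resistors; compute it, then apply P = I²R for the target.
R_total = 1.00 + 27.0 + 666 + 6.80 = 700.8 Ω
I = V / R_total = 59.3 / 700.8 = 0.08462 A
P_R1 = I² × R1 = (0.08462)² × 1.00 = 0.007160 W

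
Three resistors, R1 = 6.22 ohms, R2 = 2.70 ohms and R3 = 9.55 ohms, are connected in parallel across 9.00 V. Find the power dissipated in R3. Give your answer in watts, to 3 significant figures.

8.48 W

Parallel branches share the same voltage; P = V²/R gives the branch power in one step.
P_R3 = V² / R3 = (9.00)² / 9.55 Ω = 8.482 W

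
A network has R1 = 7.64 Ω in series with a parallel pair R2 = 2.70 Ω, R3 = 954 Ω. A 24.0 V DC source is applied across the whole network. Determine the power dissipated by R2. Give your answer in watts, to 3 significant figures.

First combine the parallel branches into one equivalent R_p, then R1 + R_p is a series pair.
R_p = (2.70×954)/(2.70+954) = 2.692 Ω
R_total = 7.64 + 2.692 = 10.33 Ω
I = V / R_total = 24.0 / 10.33 = 2.323 A
Voltage across the parallel pair: V_p = I × R_p = 2.323 × 2.692 = 6.254 V
With V_p across R2, its power is V_p²/R2.
P_R2 = (6.254)² / 2.70 = 14.49 W

14.5 W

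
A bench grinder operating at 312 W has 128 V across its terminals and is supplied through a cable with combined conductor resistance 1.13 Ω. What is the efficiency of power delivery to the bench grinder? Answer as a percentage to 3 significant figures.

I = P / V = 312 / 128 = 2.438 A through the cable.
P_line = I² R_line = (2.438)² × 1.13 = 6.714 W
P_source = P_load + P_line = 312.0 + 6.714 = 318.7 W
η = P_load / P_source = 312.0 / 318.7 = 0.9789

97.9 %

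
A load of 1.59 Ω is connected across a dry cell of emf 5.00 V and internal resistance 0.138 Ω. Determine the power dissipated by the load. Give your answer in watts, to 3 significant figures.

13.3 W

With r and R in series, I = ε/(r+R); the load dissipates I²R.
I = ε / (r + R) = 5.00 / (0.138 + 1.59) = 2.894 A
P_load = I² R = (2.894)² × 1.59 = 13.31 W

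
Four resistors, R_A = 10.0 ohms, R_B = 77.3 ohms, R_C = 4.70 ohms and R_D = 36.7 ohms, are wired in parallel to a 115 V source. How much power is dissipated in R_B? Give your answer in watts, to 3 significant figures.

Parallel branches share the same voltage; P = V²/R gives the branch power in one step.
P_R_B = V² / R_B = (115)² / 77.3 Ω = 171.1 W

171 W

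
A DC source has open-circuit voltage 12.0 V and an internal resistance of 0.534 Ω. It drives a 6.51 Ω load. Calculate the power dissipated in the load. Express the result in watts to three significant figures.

18.9 W

The internal resistance and the load are in series, so the same I flows through both; get I from ε/(r+R), then I²R for the load.
I = ε / (r + R) = 12.0 / (0.534 + 6.51) = 1.704 A
P_load = I² R = (1.704)² × 6.51 = 18.89 W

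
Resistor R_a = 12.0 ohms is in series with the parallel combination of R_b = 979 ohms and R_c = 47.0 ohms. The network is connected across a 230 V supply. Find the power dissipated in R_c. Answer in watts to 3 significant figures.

701 W

Collapse R_b‖R_c to a single equivalent, reducing the network to two series elements.
R_p = (979×47.0)/(979+47.0) = 44.85 Ω
R_total = 12.0 + 44.85 = 56.85 Ω
I = V / R_total = 230 / 56.85 = 4.046 A
Voltage across the parallel pair: V_p = I × R_p = 4.046 × 44.85 = 181.4 V
R_c sees V_p directly, so P = V_p² / R_c.
P_R_c = (181.4)² / 47.0 = 700.5 W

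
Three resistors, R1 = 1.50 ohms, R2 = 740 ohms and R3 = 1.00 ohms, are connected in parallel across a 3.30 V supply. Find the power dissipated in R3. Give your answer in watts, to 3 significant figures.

Each parallel branch sees the full supply voltage, so P = V²/R applies directly to the target branch.
P_R3 = V² / R3 = (3.30)² / 1.00 Ω = 10.89 W

10.9 W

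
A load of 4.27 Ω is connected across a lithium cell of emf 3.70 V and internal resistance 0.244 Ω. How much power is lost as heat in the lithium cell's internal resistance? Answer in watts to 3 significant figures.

r is in series with the load, so it carries the full circuit current — the loss in it is I²r.
I = ε / (r + R) = 3.70 / (0.244 + 4.27) = 0.8197 A
P_int = I² r = (0.8197)² × 0.244 = 0.1639 W

0.164 W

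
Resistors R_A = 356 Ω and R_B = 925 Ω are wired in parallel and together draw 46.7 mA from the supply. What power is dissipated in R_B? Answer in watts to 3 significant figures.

The branches share the same voltage, but only the total current is given — find V from the equivalent resistance first.
1/R_eq = 1/356 + 1/925 ⇒ R_eq = 257.1 Ω
V = I_total × R_eq = 0.04670 × 257.1 = 12.00 V
P_R_B = V² / R_B = (12.00)² / 925 = 0.1558 W

0.156 W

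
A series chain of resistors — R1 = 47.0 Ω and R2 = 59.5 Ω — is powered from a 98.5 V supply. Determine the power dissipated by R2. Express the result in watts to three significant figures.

Every series element carries the same I. Get I from the total resistance, then P = I² × R2.
R_total = 47.0 + 59.5 = 106.5 Ω
I = V / R_total = 98.5 / 106.5 = 0.9249 A
P_R2 = I² × R2 = (0.9249)² × 59.5 = 50.90 W

50.9 W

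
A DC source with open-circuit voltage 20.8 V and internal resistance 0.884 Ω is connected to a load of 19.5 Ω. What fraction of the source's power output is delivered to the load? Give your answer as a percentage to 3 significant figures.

Efficiency is P_load / P_total. With a series r and R sharing the same I, P = I²R for each, so η = R/(R+r).
η = R / (R + r) = 19.5 / (19.5 + 0.884) = 0.9566

95.7 %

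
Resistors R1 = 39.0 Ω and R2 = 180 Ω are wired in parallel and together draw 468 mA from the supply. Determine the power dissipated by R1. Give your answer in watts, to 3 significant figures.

We need the common branch voltage; get it from I_total × R_eq, then P = V²/R for the branch.
1/R_eq = 1/39.0 + 1/180 ⇒ R_eq = 32.05 Ω
V = I_total × R_eq = 0.4680 × 32.05 = 15.00 V
P_R1 = V² / R1 = (15.00)² / 39.0 = 5.770 W

5.77 W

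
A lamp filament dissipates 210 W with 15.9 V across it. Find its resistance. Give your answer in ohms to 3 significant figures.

1.20 Ω

Rearranging the power relation for the two known quantities gives R = V² / P.
R = (15.9)² / 210 = 1.204 Ω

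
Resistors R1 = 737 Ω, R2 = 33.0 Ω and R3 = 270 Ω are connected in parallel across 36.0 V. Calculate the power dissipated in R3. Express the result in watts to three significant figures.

Parallel branches share the same voltage; P = V²/R gives the branch power in one step.
P_R3 = V² / R3 = (36.0)² / 270 Ω = 4.800 W

4.80 W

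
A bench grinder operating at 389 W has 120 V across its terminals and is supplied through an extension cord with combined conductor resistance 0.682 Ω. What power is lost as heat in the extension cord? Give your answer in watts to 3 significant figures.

7.17 W

The extension cord and load are in series, so the same current flows in both; the loss is I²R_line.
I = P / V = 389 / 120 = 3.242 A through the extension cord.
P_line = I² R_line = (3.242)² × 0.682 = 7.167 W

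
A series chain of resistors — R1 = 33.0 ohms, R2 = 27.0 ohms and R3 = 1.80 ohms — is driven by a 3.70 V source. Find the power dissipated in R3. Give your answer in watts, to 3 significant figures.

Series elements share the same current, so find I first, then use P = I²R.
R_total = 33.0 + 27.0 + 1.80 = 61.80 Ω
I = V / R_total = 3.70 / 61.80 = 0.05987 A
P_R3 = I² × R3 = (0.05987)² × 1.80 = 0.006452 W

0.00645 W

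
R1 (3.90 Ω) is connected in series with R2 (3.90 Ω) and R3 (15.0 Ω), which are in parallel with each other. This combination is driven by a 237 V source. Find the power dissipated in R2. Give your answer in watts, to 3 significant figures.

2820 W

First combine the parallel branches into one equivalent R_p, then R1 + R_p is a series pair.
R_p = (3.90×15.0)/(3.90+15.0) = 3.095 Ω
R_total = 3.90 + 3.095 = 6.995 Ω
I = V / R_total = 237 / 6.995 = 33.88 A
Voltage across the parallel pair: V_p = I × R_p = 33.88 × 3.095 = 104.9 V
With V_p across R2, its power is V_p²/R2.
P_R2 = (104.9)² / 3.90 = 2820 W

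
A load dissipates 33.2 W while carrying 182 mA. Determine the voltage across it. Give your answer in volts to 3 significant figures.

182 V

The two known quantities fix the third via V = P / I.
V = 33.2 / 0.1820 = 182.4 V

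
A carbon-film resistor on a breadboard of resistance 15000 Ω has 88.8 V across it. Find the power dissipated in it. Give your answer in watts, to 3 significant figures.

V and R are stated; P = V²/R avoids computing the current.
P = (88.8 V)² / 15000 Ω = 0.5257 W

0.526 W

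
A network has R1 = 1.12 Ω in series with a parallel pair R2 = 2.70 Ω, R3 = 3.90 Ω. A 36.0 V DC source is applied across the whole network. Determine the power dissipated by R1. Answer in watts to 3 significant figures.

197 W

First combine the parallel branches into one equivalent R_p, then R1 + R_p is a series pair.
R_p = (2.70×3.90)/(2.70+3.90) = 1.595 Ω
R_total = 1.12 + 1.595 = 2.715 Ω
I = V / R_total = 36.0 / 2.715 = 13.26 A
R1 is in the main series path, so its power is I²R1.
P_R1 = (13.26)² × 1.12 = 196.9 W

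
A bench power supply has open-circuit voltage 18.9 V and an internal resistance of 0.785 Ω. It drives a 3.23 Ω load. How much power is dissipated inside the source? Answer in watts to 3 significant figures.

17.4 W

The source's internal resistance is just another series element carrying I; its dissipation is I²r.
I = ε / (r + R) = 18.9 / (0.785 + 3.23) = 4.707 A
P_int = I² r = (4.707)² × 0.785 = 17.39 W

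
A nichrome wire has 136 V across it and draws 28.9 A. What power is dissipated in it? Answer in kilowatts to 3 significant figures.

3.93 kW

Both the voltage across and the current through the element are known, so P = V I applies directly.
P = 136 V × 28.90 A = 3930 W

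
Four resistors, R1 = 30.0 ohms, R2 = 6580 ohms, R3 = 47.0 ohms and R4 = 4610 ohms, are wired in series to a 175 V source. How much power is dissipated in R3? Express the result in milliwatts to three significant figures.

Every series element carries the same I. Get I from the total resistance, then P = I² × R3.
R_total = 30.0 + 6580 + 47.0 + 4610 = 11270 Ω
I = V / R_total = 175 / 11270 = 0.01553 A
P_R3 = I² × R3 = (0.01553)² × 47.0 = 0.01134 W

11.3 mW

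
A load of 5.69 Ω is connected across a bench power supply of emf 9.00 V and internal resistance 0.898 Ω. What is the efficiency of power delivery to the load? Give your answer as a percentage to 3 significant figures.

86.4 %

Efficiency is P_load / P_total. With a series r and R sharing the same I, P = I²R for each, so η = R/(R+r).
η = R / (R + r) = 5.69 / (5.69 + 0.898) = 0.8637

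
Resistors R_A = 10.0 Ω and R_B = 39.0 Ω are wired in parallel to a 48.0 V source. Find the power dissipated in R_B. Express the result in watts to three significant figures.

59.1 W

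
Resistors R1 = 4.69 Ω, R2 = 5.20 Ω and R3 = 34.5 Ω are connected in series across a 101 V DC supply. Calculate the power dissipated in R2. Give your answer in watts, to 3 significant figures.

26.9 W

Since the resistors are in series they all carry the loop current I = V/R_total; the power in any one is I²R.
R_total = 4.69 + 5.20 + 34.5 = 44.39 Ω
I = V / R_total = 101 / 44.39 = 2.275 A
P_R2 = I² × R2 = (2.275)² × 5.20 = 26.92 W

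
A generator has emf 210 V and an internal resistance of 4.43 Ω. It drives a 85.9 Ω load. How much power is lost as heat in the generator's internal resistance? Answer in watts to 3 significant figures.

The internal resistance carries the same current as the load; P_int = I²r.
I = ε / (r + R) = 210 / (4.43 + 85.9) = 2.325 A
P_int = I² r = (2.325)² × 4.43 = 23.94 W

23.9 W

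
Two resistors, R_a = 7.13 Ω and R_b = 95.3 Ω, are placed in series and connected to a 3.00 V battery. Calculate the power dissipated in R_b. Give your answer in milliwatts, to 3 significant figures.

Since the resistors are in series they all carry the loop current I = V/R_total; the power in any one is I²R.
R_total = 7.13 + 95.3 = 102.4 Ω
I = V / R_total = 3.00 / 102.4 = 0.02929 A
P_R_b = I² × R_b = (0.02929)² × 95.3 = 0.08175 W

81.7 mW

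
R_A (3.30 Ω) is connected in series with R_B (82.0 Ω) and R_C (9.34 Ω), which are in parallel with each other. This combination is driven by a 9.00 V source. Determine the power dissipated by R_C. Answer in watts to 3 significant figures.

4.47 W

Replace R_B and R_C with their parallel equivalent so the circuit becomes R_A in series with R_p.
R_p = (82.0×9.34)/(82.0+9.34) = 8.385 Ω
R_total = 3.30 + 8.385 = 11.68 Ω
I = V / R_total = 9.00 / 11.68 = 0.7702 A
Voltage across the parallel pair: V_p = I × R_p = 0.7702 × 8.385 = 6.458 V
R_C sees V_p directly, so P = V_p² / R_C.
P_R_C = (6.458)² / 9.34 = 4.466 W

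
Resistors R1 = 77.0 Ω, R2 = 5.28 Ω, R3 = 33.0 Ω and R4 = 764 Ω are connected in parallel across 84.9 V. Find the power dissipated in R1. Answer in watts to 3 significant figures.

93.6 W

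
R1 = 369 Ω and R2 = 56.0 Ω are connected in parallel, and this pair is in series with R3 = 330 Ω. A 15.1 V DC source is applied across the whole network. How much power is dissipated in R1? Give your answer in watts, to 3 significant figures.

Combine R1 and R2 into their parallel equivalent first, reducing the network to two series resistors.
R_p = (369×56.0)/(369+56.0) = 48.62 Ω
R_total = R_p + 330 = 48.62 + 330 = 378.6 Ω
I = V / R_total = 15.1 / 378.6 = 0.03988 A
Voltage across the parallel pair: V_p = I × R_p = 0.03988 × 48.62 = 1.939 V
R1 has V_p across it, so P = V_p²/R1.
P_R1 = (1.939)² / 369 = 0.01019 W

0.0102 W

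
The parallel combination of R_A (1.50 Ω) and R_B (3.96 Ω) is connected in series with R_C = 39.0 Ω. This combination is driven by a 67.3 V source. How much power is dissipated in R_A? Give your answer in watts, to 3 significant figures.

2.22 W

Reduce the parallel combination to a single R_p; the circuit then becomes R_p in series with the remaining resistor.
R_p = (1.50×3.96)/(1.50+3.96) = 1.088 Ω
R_total = R_p + 39.0 = 1.088 + 39.0 = 40.09 Ω
I = V / R_total = 67.3 / 40.09 = 1.679 A
Voltage across the parallel pair: V_p = I × R_p = 1.679 × 1.088 = 1.826 V
Use P = V²/R for R_A with V = V_p.
P_R_A = (1.826)² / 1.50 = 2.224 W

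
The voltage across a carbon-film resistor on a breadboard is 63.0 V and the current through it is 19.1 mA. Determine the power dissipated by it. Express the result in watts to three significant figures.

1.20 W

Since both terminal voltage and current are stated, P = V I gives the power in one step.
P = 63.0 V × 0.01910 A = 1.203 W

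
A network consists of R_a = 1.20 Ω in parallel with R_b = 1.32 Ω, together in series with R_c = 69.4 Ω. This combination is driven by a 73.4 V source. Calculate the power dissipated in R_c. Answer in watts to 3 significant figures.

76.2 W

Combine R_a and R_b into their parallel equivalent first, reducing the network to two series resistors.
R_p = (1.20×1.32)/(1.20+1.32) = 0.6286 Ω
R_total = R_p + 69.4 = 0.6286 + 69.4 = 70.03 Ω
I = V / R_total = 73.4 / 70.03 = 1.048 A
R_c is the series element, so its power is I²R.
P_R_c = (1.048)² × 69.4 = 76.24 W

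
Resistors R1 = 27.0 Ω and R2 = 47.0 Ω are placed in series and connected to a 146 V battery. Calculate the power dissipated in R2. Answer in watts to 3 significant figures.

Series elements share the same current, so find I first, then use P = I²R.
R_total = 27.0 + 47.0 = 74.00 Ω
I = V / R_total = 146 / 74.00 = 1.973 A
P_R2 = I² × R2 = (1.973)² × 47.0 = 183.0 W

183 W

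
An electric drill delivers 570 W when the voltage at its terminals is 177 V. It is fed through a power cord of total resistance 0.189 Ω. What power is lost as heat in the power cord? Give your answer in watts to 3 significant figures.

Line loss is just I²R for the cable — we know both I and R_line directly.
I = P / V = 570 / 177 = 3.220 A through the power cord.
P_line = I² R_line = (3.220)² × 0.189 = 1.960 W

1.96 W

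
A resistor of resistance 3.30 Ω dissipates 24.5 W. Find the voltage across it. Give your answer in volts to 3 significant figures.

From P = V I = I²R = V²/R, with the two given quantities we get V = √(P R).
V = √(24.5 × 3.30) = 8.992 V

8.99 V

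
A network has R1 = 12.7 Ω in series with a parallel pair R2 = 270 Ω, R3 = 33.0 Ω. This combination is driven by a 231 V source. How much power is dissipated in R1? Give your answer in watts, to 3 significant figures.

382 W

First combine the parallel branches into one equivalent R_p, then R1 + R_p is a series pair.
R_p = (270×33.0)/(270+33.0) = 29.41 Ω
R_total = 12.7 + 29.41 = 42.11 Ω
I = V / R_total = 231 / 42.11 = 5.486 A
All the current flows through R1; use P = I²R.
P_R1 = (5.486)² × 12.7 = 382.2 W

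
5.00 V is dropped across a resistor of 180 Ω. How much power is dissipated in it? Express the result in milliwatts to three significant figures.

139 mW

With V across and R both known, P = V²/R gives the dissipation directly.
P = (5.00 V)² / 180 Ω = 0.1389 W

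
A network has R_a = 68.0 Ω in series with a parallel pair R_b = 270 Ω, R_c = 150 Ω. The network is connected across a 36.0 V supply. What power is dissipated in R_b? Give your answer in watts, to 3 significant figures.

1.65 W

Reduce the parallel pair to R_p first; the network is then a simple series string.
R_p = (270×150)/(270+150) = 96.43 Ω
R_total = 68.0 + 96.43 = 164.4 Ω
I = V / R_total = 36.0 / 164.4 = 0.2189 A
Voltage across the parallel pair: V_p = I × R_p = 0.2189 × 96.43 = 21.11 V
R_b is across V_p, so use P = V²/R for that branch.
P_R_b = (21.11)² / 270 = 1.651 W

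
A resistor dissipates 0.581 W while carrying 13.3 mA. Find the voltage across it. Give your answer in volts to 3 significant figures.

43.7 V

Inverting the appropriate power form: V = P / I.
V = 0.581 / 0.01330 = 43.68 V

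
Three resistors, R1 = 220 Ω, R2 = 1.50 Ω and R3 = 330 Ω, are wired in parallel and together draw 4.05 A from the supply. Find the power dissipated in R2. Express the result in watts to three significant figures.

24.1 W

Only the total current is stated, so first find the parallel equivalent to get the voltage across the combination.
1/R_eq = 1/220 + 1/1.50 + 1/330 ⇒ R_eq = 1.483 Ω
V = I_total × R_eq = 4.050 × 1.483 = 6.007 V
P_R2 = V² / R2 = (6.007)² / 1.50 = 24.05 W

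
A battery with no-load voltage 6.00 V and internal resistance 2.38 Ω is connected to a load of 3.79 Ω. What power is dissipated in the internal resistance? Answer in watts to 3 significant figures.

The source's internal resistance is just another series element carrying I; its dissipation is I²r.
I = ε / (r + R) = 6.00 / (2.38 + 3.79) = 0.9724 A
P_int = I² r = (0.9724)² × 2.38 = 2.251 W

2.25 W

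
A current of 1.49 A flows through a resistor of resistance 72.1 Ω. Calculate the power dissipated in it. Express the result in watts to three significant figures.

The current through and the resistance of the element are both given; use P = I²R.
P = (1.490 A)² × 72.1 Ω = 160.1 W

160 W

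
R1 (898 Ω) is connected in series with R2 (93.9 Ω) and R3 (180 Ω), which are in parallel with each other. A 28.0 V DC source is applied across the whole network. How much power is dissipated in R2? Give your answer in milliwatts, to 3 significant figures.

34.5 mW

Reduce the parallel pair to R_p first; the network is then a simple series string.
R_p = (93.9×180)/(93.9+180) = 61.71 Ω
R_total = 898 + 61.71 = 959.7 Ω
I = V / R_total = 28.0 / 959.7 = 0.02918 A
Voltage across the parallel pair: V_p = I × R_p = 0.02918 × 61.71 = 1.800 V
R2 sees V_p directly, so P = V_p² / R2.
P_R2 = (1.800)² / 93.9 = 0.03452 W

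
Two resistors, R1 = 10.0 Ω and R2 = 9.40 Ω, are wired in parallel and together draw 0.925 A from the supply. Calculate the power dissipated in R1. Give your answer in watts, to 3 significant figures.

Parallel branches share V, not I — compute V via R_eq, then use V²/R for the target branch.
1/R_eq = 1/10.0 + 1/9.40 ⇒ R_eq = 4.845 Ω
V = I_total × R_eq = 0.9250 × 4.845 = 4.482 V
P_R1 = V² / R1 = (4.482)² / 10.0 = 2.009 W

2.01 W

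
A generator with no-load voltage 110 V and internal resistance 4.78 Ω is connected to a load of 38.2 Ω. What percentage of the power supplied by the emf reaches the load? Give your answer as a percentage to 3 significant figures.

88.9 %

Both r and R carry the same current, so the power split is just the resistance split: η = R/(R+r).
η = R / (R + r) = 38.2 / (38.2 + 4.78) = 0.8888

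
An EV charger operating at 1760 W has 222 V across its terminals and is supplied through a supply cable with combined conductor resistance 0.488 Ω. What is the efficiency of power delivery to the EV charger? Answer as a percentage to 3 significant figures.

98.3 %

I = P / V = 1760 / 222 = 7.928 A through the supply cable.
P_line = I² R_line = (7.928)² × 0.488 = 30.67 W
P_source = P_load + P_line = 1760 + 30.67 = 1791 W
η = P_load / P_source = 1760 / 1791 = 0.9829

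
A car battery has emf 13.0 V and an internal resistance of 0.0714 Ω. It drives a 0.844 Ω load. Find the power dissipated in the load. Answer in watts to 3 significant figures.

170 W

Find the circuit current first, then P = I²R for the load (series elements share I).
I = ε / (r + R) = 13.0 / (0.0714 + 0.844) = 14.20 A
P_load = I² R = (14.20)² × 0.844 = 170.2 W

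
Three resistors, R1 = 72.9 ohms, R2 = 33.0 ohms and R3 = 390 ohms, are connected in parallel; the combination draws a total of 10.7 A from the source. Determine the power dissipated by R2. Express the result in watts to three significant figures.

1600 W

We need the common branch voltage; get it from I_total × R_eq, then P = V²/R for the branch.
1/R_eq = 1/72.9 + 1/33.0 + 1/390 ⇒ R_eq = 21.47 Ω
V = I_total × R_eq = 10.70 × 21.47 = 229.7 V
P_R2 = V² / R2 = (229.7)² / 33.0 = 1599 W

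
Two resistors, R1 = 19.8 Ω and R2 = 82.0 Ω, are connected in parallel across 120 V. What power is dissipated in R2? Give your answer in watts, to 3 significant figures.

176 W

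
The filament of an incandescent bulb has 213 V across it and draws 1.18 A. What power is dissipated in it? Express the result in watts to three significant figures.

With V and I both given, power follows immediately from P = V I.
P = 213 V × 1.180 A = 251.3 W

251 W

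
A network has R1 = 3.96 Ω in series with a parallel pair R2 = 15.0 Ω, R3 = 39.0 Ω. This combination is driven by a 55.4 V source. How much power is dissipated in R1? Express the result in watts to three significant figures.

Reduce the parallel pair to R_p first; the network is then a simple series string.
R_p = (15.0×39.0)/(15.0+39.0) = 10.83 Ω
R_total = 3.96 + 10.83 = 14.79 Ω
I = V / R_total = 55.4 / 14.79 = 3.745 A
All the current flows through R1; use P = I²R.
P_R1 = (3.745)² × 3.96 = 55.54 W

55.5 W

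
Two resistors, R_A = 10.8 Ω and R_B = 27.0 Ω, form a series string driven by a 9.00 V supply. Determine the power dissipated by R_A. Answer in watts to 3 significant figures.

0.612 W

The current is common to all series resistors; compute it, then apply P = I²R for the target.
R_total = 10.8 + 27.0 = 37.80 Ω
I = V / R_total = 9.00 / 37.80 = 0.2381 A
P_R_A = I² × R_A = (0.2381)² × 10.8 = 0.6122 W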